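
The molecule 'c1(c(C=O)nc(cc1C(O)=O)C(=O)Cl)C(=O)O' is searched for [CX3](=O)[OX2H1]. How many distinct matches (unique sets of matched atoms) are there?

2

[CX3](=O)[OX2H1] is the SMARTS for a carboxylic acid: an sp2 carbon double-bonded to O and single-bonded to an -OH oxygen.
The molecule carries 2 separate instances of a carboxylic acid group (-C(=O)OH) meeting every constraint; each maps to a distinct set of atoms, giving 2 matches.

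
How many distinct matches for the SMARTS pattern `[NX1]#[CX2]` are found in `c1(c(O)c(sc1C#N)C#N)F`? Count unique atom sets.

2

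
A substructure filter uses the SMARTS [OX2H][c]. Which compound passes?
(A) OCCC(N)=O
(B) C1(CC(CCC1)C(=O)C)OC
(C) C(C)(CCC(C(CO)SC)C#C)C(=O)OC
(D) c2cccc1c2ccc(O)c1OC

[OX2H][c] describes a hydroxyl oxygen attached to an aromatic carbon (a phenol).
(A) has a hydroxyl group (-OH) but the -OH is on an aliphatic carbon, not an aromatic c.
(B) has a methoxy ether (-OCH3) but the oxygen has H0, not H1.
(C) has a hydroxyl group (-OH) but the -OH is on an aliphatic carbon, not an aromatic c.
(D) contains a hydroxyl group (-OH), which satisfies every atom and bond constraint.
So the answer is (D).

D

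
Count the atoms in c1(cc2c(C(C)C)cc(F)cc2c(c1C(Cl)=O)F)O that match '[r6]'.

10

The query [r6] means: r6 matches atoms in a six-membered ring.
Check the 19 heavy atoms by environment: 10× c (aromatic, in 6-ring) → match; 2× F (acyclic) → no; 4× C (acyclic) → no; 2× O (acyclic) → no; 1× Cl (acyclic) → no.
That gives 10 matching atoms.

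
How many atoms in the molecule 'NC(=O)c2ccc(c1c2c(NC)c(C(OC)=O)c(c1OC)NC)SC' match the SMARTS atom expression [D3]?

10

The query [D3] means: atom with exactly three heavy-atom neighbours.
Check the 25 heavy atoms by environment: 8× c (aromatic, D3) → match; 2× c (aromatic, D2) → no; 2× C (D3) → match; 2× O (D1) → no; 2× O (D2) → no; 5× C (D1) → no; 2× N (D2) → no; 1× N (D1) → no; 1× S (D2) → no.
Summing the matching environments: 8 + 2 = 10 matching atoms.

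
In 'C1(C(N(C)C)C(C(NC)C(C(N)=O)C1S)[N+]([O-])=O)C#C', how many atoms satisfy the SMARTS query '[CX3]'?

1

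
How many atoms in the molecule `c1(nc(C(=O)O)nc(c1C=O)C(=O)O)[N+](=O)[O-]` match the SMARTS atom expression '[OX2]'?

The query [OX2] means: aliphatic oxygen with two total connections — ether, hydroxyl, or ester single-bond O.
Check the 17 heavy atoms by environment: 2× n (aromatic, X2) → no; 4× c (aromatic, X3) → no; 3× C (X3) → no; 4× O (X1) → no; 2× O (X2) → match; 1× N (charge +1, X3) → no; 1× O (charge -1, X1) → no.
That gives 2 matching atoms.

2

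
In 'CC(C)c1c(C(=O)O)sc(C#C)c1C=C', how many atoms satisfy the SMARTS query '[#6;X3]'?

7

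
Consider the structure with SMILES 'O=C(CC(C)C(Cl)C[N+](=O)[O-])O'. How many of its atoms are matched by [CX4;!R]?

5

Check the 12 heavy atoms by environment: 5× C (X4, acyclic) → match; 1× N (charge +1, X3, acyclic) → no; 1× O (charge -1, X1, acyclic) → no; 2× O (X1, acyclic) → no; 1× C (X3, acyclic) → no; 1× O (X2, acyclic) → no; 1× Cl (X1, acyclic) → no.
That gives 5 matching atoms.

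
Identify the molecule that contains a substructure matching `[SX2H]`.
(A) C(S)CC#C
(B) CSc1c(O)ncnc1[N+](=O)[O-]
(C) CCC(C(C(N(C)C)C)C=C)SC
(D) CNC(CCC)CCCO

[SX2H] describes an aliphatic sulfur with two connections, one being H (a thiol).
(A) contains a thiol (-SH), which satisfies every atom and bond constraint.
(B) has a methylthio ether (-SCH3) but the sulfur has H0 (bonded to two carbons), not H1.
(C) has a methylthio ether (-SCH3) but the sulfur has H0 (bonded to two carbons), not H1.
(D) has a hydroxyl group (-OH) but it is an -OH, not an -SH.
So the answer is (A).

A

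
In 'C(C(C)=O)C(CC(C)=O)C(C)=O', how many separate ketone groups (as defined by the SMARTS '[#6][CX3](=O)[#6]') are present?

3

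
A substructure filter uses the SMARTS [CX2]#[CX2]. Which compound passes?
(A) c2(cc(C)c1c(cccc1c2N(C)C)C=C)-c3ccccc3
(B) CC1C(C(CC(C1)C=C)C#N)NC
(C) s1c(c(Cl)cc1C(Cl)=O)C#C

C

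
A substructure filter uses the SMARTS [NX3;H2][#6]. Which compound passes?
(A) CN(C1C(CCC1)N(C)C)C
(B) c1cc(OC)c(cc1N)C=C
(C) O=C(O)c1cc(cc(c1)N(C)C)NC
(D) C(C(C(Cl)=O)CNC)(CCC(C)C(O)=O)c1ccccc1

[NX3;H2][#6] describes a trivalent nitrogen with two H attached to carbon (a primary amine).
(A) has a dimethylamino group (-N(CH3)2) but the nitrogen has H0, not H2.
(B) contains a primary amino group (-NH2), which satisfies every atom and bond constraint.
(C) has an N-methylamino group (-NHCH3) but the nitrogen bears two carbons and only one H (H1), not H2.
(D) has an N-methylamino group (-NHCH3) but the nitrogen bears two carbons and only one H (H1), not H2.
So the answer is (B).

B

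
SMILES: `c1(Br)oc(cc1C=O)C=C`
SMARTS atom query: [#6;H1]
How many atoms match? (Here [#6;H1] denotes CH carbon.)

3

Check the 10 heavy atoms by environment: 1× o (aromatic, H0) → no; 3× c (aromatic, H0) → no; 1× c (aromatic, H1) → match; 2× C (H1) → match; 1× C (H2) → no; 1× Br (H0) → no; 1× O (H0) → no.
Summing the matching environments: 1 + 2 = 3 matching atoms.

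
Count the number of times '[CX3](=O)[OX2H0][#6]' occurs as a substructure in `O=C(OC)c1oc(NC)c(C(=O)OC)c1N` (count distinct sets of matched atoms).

2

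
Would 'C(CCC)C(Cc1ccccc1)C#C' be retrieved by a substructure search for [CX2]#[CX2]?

Yes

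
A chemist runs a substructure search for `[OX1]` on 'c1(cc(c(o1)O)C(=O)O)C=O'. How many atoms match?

The query [OX1] means: aliphatic oxygen with one total connection — typically a carbonyl =O or an oxide.
Check the 11 heavy atoms by environment: 1× o (aromatic, X2) → no; 4× c (aromatic, X3) → no; 2× O (X2) → no; 2× C (X3) → no; 2× O (X1) → match.
That gives 2 matching atoms.

2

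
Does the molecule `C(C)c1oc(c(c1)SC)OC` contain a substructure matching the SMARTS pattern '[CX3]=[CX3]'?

The pattern [CX3]=[CX3] describes a non-aromatic C=C double bond between two sp2 carbons — an alkene.
The closest candidate here is an ethyl group (-CH2CH3), but its C-C bond is a single bond between CX4 carbons, not CX3=CX3. No other fragment satisfies the full query, so there is no match.

No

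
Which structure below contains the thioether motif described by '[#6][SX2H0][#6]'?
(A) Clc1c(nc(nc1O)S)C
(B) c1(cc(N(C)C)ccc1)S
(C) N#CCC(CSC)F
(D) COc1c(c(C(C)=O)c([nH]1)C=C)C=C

[#6][SX2H0][#6] describes an aliphatic sulfur bridging two carbons with no H on the sulfur (a thioether).
(A) has a thiol (-SH) but the sulfur has H1, not H0 bridging two carbons.
(B) has a thiol (-SH) but the sulfur has H1, not H0 bridging two carbons.
(C) contains a methylthio ether (-SCH3), which satisfies every atom and bond constraint.
(D) has a methoxy ether (-OCH3) but the bridging atom is O, not S.
So the answer is (C).

C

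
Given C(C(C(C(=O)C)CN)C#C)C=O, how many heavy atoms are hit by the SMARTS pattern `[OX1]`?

The query [OX1] means: aliphatic oxygen with one total connection — typically a carbonyl =O or an oxide.
Check the 12 heavy atoms by environment: 5× C (X4) → no; 2× C (X2) → no; 2× C (X3) → no; 2× O (X1) → match; 1× N (X3) → no.
That gives 2 matching atoms.

2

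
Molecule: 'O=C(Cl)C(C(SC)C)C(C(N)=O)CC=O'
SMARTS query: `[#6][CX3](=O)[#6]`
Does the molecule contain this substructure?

No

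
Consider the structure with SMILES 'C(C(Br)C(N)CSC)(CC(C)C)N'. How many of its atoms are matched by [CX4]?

Check the 13 heavy atoms by environment: 9× C (X4) → match; 2× N (X3) → no; 1× Br (X1) → no; 1× S (X2) → no.
That gives 9 matching atoms.

9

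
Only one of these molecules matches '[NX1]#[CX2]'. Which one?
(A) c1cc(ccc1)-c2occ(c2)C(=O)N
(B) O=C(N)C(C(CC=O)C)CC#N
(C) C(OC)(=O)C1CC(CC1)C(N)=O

B

[NX1]#[CX2] describes a nitrogen triple-bonded to a two-connected carbon (a nitrile).
(A) has a primary amide (-C(=O)NH2) but the nitrogen is NX3, not NX1.
(B) contains a nitrile (-C#N), which satisfies every atom and bond constraint.
(C) has a primary amide (-C(=O)NH2) but the nitrogen is NX3, not NX1.
So the answer is (B).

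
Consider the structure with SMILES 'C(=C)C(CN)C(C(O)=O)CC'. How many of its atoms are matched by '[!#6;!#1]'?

3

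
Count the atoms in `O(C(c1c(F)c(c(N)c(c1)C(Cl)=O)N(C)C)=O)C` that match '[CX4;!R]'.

3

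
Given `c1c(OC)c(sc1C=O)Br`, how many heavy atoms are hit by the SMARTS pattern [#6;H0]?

The query [#6;H0] means: any carbon with no attached hydrogen.
Check the 10 heavy atoms by environment: 1× s (aromatic, H0) → no; 3× c (aromatic, H0) → match; 1× c (aromatic, H1) → no; 1× C (H1) → no; 2× O (H0) → no; 1× C (H3) → no; 1× Br (H0) → no.
That gives 3 matching atoms.

3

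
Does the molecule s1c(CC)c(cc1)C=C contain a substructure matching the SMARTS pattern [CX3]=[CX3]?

Yes

The pattern [CX3]=[CX3] describes a non-aromatic C=C double bond between two sp2 carbons — an alkene.
The molecule carries a vinyl group (-CH=CH2), whose atoms satisfy every constraint of the query, so the pattern matches.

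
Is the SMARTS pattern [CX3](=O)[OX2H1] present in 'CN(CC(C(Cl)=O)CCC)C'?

No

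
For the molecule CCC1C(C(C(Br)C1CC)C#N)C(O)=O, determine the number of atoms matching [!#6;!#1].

4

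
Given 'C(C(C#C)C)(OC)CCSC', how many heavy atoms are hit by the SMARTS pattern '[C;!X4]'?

The query [C;!X4] means: aliphatic carbon that does not have four total connections.
Check the 11 heavy atoms by environment: 7× C (X4) → no; 1× S (X2) → no; 2× C (X2) → match; 1× O (X2) → no.
That gives 2 matching atoms.

2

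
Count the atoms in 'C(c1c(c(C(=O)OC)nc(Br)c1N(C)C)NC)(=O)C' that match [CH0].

2

Check the 19 heavy atoms by environment: 1× n (aromatic, H0) → no; 5× c (aromatic, H0) → no; 1× N (H0) → no; 5× C (H3) → no; 2× C (H0) → match; 3× O (H0) → no; 1× N (H1) → no; 1× Br (H0) → no.
That gives 2 matching atoms.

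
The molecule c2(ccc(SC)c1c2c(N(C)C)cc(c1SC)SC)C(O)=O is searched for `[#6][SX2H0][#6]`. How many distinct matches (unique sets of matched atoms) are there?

3

[#6][SX2H0][#6] is the SMARTS for a thioether: an aliphatic sulfur bridging two carbons with no H on the sulfur.
The molecule carries 3 separate instances of a methylthio ether (-SCH3) meeting every constraint; each maps to a distinct set of atoms, giving 3 matches.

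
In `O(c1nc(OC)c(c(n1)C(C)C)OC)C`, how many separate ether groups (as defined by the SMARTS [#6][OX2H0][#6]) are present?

[#6][OX2H0][#6] is the SMARTS for an ether: an aliphatic oxygen bridging two carbons with no H on the oxygen.
The molecule carries 3 separate instances of a methoxy ether (-OCH3) meeting every constraint; each maps to a distinct set of atoms, giving 3 matches.

3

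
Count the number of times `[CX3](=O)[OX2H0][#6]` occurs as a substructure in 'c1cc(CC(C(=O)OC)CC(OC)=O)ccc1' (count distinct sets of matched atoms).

[CX3](=O)[OX2H0][#6] is the SMARTS for an ester: a carbonyl carbon bonded to an oxygen that is itself bonded to carbon (no H on that O).
The molecule carries 2 separate instances of a methyl-ester group (-C(=O)OCH3) meeting every constraint; each maps to a distinct set of atoms, giving 2 matches.

2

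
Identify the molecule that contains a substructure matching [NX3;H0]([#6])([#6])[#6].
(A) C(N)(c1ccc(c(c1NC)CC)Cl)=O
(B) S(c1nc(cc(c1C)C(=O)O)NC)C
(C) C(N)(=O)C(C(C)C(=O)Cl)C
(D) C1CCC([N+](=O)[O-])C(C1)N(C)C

[NX3;H0]([#6])([#6])[#6] describes a trivalent nitrogen with no H, bonded to three carbons (a tertiary amine).
(A) has a primary amide (-C(=O)NH2) but the amide nitrogen has H2 and only one carbon neighbour.
(B) has an N-methylamino group (-NHCH3) but the nitrogen still has one H (H1), not H0.
(C) has a primary amide (-C(=O)NH2) but the amide nitrogen has H2 and only one carbon neighbour.
(D) contains a dimethylamino group (-N(CH3)2), which satisfies every atom and bond constraint.
So the answer is (D).

D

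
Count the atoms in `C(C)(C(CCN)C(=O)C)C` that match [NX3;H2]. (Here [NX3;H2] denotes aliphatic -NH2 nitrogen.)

1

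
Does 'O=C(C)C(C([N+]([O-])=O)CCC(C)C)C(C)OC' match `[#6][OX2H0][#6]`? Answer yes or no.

Yes

The pattern [#6][OX2H0][#6] describes an aliphatic oxygen bridging two carbons with no H on the oxygen — an ether.
The molecule carries a methoxy ether (-OCH3), whose atoms satisfy every constraint of the query, so the pattern matches.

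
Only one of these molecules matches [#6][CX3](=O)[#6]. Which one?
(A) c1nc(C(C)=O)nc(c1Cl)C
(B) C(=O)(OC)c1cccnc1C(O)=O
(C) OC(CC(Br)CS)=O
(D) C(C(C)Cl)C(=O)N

A

[#6][CX3](=O)[#6] describes a carbonyl carbon (no H) flanked by two carbons (a ketone).
(A) contains an acetyl/ketone group (-C(=O)CH3), which satisfies every atom and bond constraint.
(B) has a carboxylic acid group (-C(=O)OH) but one neighbour of the carbonyl carbon is O, not C.
(C) has a carboxylic acid group (-C(=O)OH) but one neighbour of the carbonyl carbon is O, not C.
(D) has a primary amide (-C(=O)NH2) but one neighbour of the carbonyl carbon is N, not C.
So the answer is (A).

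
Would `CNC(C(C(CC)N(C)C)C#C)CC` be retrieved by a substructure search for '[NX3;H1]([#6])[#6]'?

Yes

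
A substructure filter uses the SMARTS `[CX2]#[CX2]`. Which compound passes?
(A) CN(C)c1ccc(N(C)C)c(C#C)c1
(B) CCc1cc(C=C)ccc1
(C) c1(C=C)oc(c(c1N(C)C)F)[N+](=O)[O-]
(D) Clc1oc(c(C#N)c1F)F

[CX2]#[CX2] describes a carbon-carbon triple bond (an alkyne).
(A) contains an ethynyl group (-C#CH), which satisfies every atom and bond constraint.
(B) has a vinyl group (-CH=CH2) but the C=C is a double bond; both carbons are CX3, not CX2.
(C) has a vinyl group (-CH=CH2) but the C=C is a double bond; both carbons are CX3, not CX2.
(D) has a nitrile (-C#N) but the triple bond is C#N, not C#C.
So the answer is (A).

A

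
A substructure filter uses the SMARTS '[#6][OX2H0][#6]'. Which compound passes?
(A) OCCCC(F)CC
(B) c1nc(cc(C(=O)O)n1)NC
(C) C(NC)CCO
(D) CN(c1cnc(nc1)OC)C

D

[#6][OX2H0][#6] describes an aliphatic oxygen bridging two carbons with no H on the oxygen (an ether).
(A) has a hydroxyl group (-OH) but the oxygen has H1, not H0 bridging two carbons.
(B) has a carboxylic acid group (-C(=O)OH) but the -OH oxygen has H1; the =O is OX1, not OX2.
(C) has a hydroxyl group (-OH) but the oxygen has H1, not H0 bridging two carbons.
(D) contains a methoxy ether (-OCH3), which satisfies every atom and bond constraint.
So the answer is (D).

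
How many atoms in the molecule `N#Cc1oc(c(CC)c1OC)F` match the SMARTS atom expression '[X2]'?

3

Check the 12 heavy atoms by environment: 1× o (aromatic, X2) → match; 4× c (aromatic, X3) → no; 1× C (X2) → match; 1× N (X1) → no; 3× C (X4) → no; 1× O (X2) → match; 1× F (X1) → no.
Summing the matching environments: 1 + 1 + 1 = 3 matching atoms.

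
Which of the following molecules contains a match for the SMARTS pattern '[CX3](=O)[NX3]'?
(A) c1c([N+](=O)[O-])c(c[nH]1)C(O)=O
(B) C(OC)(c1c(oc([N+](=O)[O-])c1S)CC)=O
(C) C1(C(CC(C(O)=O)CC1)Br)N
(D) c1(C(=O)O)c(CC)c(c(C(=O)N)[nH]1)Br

D

[CX3](=O)[NX3] describes a carbonyl carbon bonded to a trivalent nitrogen (an amide).
(A) has a carboxylic acid group (-C(=O)OH) but the carbonyl is bonded to O, not to an NX3 nitrogen.
(B) has a methyl-ester group (-C(=O)OCH3) but the carbonyl is bonded to O, not to an NX3 nitrogen.
(C) has a primary amino group (-NH2) but the -NH2 is not attached to a carbonyl carbon.
(D) contains a primary amide (-C(=O)NH2), which satisfies every atom and bond constraint.
So the answer is (D).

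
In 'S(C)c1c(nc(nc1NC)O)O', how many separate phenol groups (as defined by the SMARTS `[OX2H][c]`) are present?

2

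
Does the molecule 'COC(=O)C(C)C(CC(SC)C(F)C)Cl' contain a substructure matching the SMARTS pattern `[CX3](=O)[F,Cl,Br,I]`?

No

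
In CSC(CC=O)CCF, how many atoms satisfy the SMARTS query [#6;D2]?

The query [#6;D2] means: any carbon bonded to exactly two heavy atoms.
Check the 9 heavy atoms by environment: 4× C (D2) → match; 1× C (D3) → no; 1× O (D1) → no; 1× F (D1) → no; 1× S (D2) → no; 1× C (D1) → no.
That gives 4 matching atoms.

4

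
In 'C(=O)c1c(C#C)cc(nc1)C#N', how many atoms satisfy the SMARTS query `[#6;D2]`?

5

Check the 12 heavy atoms by environment: 1× n (aromatic, D2) → no; 2× c (aromatic, D2) → match; 3× c (aromatic, D3) → no; 3× C (D2) → match; 1× N (D1) → no; 1× C (D1) → no; 1× O (D1) → no.
Summing the matching environments: 2 + 3 = 5 matching atoms.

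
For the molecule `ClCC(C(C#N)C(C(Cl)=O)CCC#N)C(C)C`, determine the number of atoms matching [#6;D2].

5

Check the 17 heavy atoms by environment: 5× C (D2) → match; 5× C (D3) → no; 1× O (D1) → no; 2× Cl (D1) → no; 2× C (D1) → no; 2× N (D1) → no.
That gives 5 matching atoms.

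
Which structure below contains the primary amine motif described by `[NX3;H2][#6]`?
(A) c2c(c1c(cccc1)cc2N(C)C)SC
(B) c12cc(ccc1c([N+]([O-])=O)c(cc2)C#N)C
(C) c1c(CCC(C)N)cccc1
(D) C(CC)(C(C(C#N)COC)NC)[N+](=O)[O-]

C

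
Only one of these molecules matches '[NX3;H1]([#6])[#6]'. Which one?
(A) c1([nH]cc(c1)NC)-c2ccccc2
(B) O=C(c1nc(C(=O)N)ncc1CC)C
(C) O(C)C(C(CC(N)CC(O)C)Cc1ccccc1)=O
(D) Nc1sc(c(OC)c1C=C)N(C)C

A

[NX3;H1]([#6])[#6] describes a trivalent nitrogen with one H, bonded to two carbons (a secondary amine).
(A) contains an N-methylamino group (-NHCH3), which satisfies every atom and bond constraint.
(B) has a primary amide (-C(=O)NH2) but the -C(=O)NH2 nitrogen has H2, not H1.
(C) has a primary amino group (-NH2) but the nitrogen has H2 and only one carbon neighbour.
(D) has a dimethylamino group (-N(CH3)2) but the nitrogen has H0, not H1.
So the answer is (A).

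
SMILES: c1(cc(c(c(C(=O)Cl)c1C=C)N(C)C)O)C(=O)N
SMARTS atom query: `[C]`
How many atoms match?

6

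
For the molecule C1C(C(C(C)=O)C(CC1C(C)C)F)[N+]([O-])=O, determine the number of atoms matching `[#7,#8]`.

4

The query [#7,#8] means: nitrogen or oxygen (comma = OR).
Check the 16 heavy atoms by environment: 11× C → no; 1× F → no; 2× O → match; 1× N (charge +1) → match; 1× O (charge -1) → match.
Summing the matching environments: 2 + 1 + 1 = 4 matching atoms.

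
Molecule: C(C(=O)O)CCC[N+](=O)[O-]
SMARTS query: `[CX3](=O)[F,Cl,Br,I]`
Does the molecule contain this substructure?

No

The pattern [CX3](=O)[F,Cl,Br,I] describes a carbonyl carbon bonded to a halogen — an acyl halide.
The closest candidate here is a carboxylic acid group (-C(=O)OH), but the carbonyl is bonded to -OH, not to a halogen. No other fragment satisfies the full query, so there is no match.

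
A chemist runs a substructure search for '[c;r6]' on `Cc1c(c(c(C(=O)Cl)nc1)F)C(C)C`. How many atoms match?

The query [c;r6] means: aromatic carbon that belongs to a six-membered ring.
Check the 14 heavy atoms by environment: 1× n (aromatic, in 6-ring) → no; 5× c (aromatic, in 6-ring) → match; 5× C (acyclic) → no; 1× F (acyclic) → no; 1× O (acyclic) → no; 1× Cl (acyclic) → no.
That gives 5 matching atoms.

5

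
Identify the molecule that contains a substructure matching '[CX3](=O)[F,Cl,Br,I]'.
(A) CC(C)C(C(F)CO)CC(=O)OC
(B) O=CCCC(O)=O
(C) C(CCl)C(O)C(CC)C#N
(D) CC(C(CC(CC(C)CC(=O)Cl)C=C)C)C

D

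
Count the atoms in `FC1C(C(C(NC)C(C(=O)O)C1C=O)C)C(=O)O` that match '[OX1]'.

3

Check the 18 heavy atoms by environment: 8× C (X4) → no; 1× N (X3) → no; 3× C (X3) → no; 3× O (X1) → match; 2× O (X2) → no; 1× F (X1) → no.
That gives 3 matching atoms.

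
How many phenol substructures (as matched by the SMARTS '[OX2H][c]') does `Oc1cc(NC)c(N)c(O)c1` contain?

[OX2H][c] is the SMARTS for a phenol: a hydroxyl oxygen attached to an aromatic carbon.
The molecule carries 2 separate instances of a hydroxyl group (-OH) meeting every constraint; each maps to a distinct set of atoms, giving 2 matches.

2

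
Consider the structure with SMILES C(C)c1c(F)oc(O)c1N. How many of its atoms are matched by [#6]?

6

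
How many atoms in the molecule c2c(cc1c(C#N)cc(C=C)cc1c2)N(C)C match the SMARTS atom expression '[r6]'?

10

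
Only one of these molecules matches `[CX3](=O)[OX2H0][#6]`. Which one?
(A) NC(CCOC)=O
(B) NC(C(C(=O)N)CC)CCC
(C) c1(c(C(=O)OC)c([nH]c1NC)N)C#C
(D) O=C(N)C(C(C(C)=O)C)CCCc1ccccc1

[CX3](=O)[OX2H0][#6] describes a carbonyl carbon bonded to an oxygen that is itself bonded to carbon (no H on that O) (an ester).
(A) has a primary amide (-C(=O)NH2) but the carbonyl is bonded to N, not to an O-C linkage.
(B) has a primary amide (-C(=O)NH2) but the carbonyl is bonded to N, not to an O-C linkage.
(C) contains a methyl-ester group (-C(=O)OCH3), which satisfies every atom and bond constraint.
(D) has a primary amide (-C(=O)NH2) but the carbonyl is bonded to N, not to an O-C linkage.
So the answer is (C).

C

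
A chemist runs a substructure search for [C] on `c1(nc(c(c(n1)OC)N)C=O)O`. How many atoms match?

2

The query [C] means: uppercase C matches aliphatic (non-aromatic) carbon only.
Check the 12 heavy atoms by environment: 2× n (aromatic) → no; 4× c (aromatic) → no; 3× O → no; 1× N → no; 2× C → match.
That gives 2 matching atoms.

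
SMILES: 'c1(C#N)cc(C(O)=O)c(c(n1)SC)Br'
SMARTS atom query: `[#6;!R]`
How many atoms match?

3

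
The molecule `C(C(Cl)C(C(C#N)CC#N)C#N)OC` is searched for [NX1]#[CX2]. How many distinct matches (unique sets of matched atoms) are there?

3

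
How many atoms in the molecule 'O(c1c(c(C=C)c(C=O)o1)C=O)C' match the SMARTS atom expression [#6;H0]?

4

The query [#6;H0] means: any carbon with no attached hydrogen.
Check the 13 heavy atoms by environment: 1× o (aromatic, H0) → no; 4× c (aromatic, H0) → match; 3× C (H1) → no; 1× C (H2) → no; 3× O (H0) → no; 1× C (H3) → no.
That gives 4 matching atoms.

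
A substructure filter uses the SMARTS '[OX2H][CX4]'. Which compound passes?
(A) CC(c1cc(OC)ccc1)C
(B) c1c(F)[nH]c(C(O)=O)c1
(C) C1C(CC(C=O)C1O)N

C

[OX2H][CX4] describes a hydroxyl oxygen bound to an sp3 (X4) carbon (an aliphatic alcohol).
(A) has a methoxy ether (-OCH3) but the oxygen has H0 (ether), not H1.
(B) has a carboxylic acid group (-C(=O)OH) but the -OH is on a CX3 carbonyl carbon, not a CX4 carbon.
(C) contains a hydroxyl group (-OH), which satisfies every atom and bond constraint.
So the answer is (C).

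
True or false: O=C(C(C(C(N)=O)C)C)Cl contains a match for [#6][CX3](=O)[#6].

False

The pattern [#6][CX3](=O)[#6] describes a carbonyl carbon (no H) flanked by two carbons — a ketone.
The closest candidate here is a primary amide (-C(=O)NH2), but one neighbour of the carbonyl carbon is N, not C. No other fragment satisfies the full query, so there is no match.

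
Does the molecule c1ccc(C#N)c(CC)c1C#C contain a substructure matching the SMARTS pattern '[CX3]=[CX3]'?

No

The pattern [CX3]=[CX3] describes a non-aromatic C=C double bond between two sp2 carbons — an alkene.
The closest candidate here is an ethyl group (-CH2CH3), but its C-C bond is a single bond between CX4 carbons, not CX3=CX3. No other fragment satisfies the full query, so there is no match.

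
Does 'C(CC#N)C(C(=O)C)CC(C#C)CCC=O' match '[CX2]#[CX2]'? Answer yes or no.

Yes

The pattern [CX2]#[CX2] describes a carbon-carbon triple bond — an alkyne.
The molecule carries an ethynyl group (-C#CH), whose atoms satisfy every constraint of the query, so the pattern matches.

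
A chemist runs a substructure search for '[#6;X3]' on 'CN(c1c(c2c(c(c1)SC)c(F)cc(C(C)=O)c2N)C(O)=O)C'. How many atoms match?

12

The query [#6;X3] means: any carbon (aromatic or not) with three total connections.
Check the 23 heavy atoms by environment: 10× c (aromatic, X3) → match; 1× S (X2) → no; 4× C (X4) → no; 2× N (X3) → no; 2× C (X3) → match; 2× O (X1) → no; 1× F (X1) → no; 1× O (X2) → no.
Summing the matching environments: 10 + 2 = 12 matching atoms.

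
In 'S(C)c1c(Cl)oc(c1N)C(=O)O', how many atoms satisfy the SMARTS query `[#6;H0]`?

The query [#6;H0] means: any carbon with no attached hydrogen.
Check the 12 heavy atoms by environment: 1× o (aromatic, H0) → no; 4× c (aromatic, H0) → match; 1× C (H0) → match; 1× O (H0) → no; 1× O (H1) → no; 1× N (H2) → no; 1× S (H0) → no; 1× C (H3) → no; 1× Cl (H0) → no.
Summing the matching environments: 4 + 1 = 5 matching atoms.

5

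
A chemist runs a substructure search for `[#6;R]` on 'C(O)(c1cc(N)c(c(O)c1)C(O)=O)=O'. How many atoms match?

6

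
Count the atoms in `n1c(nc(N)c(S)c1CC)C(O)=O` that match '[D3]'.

5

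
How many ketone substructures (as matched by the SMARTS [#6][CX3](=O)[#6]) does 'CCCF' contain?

0

[#6][CX3](=O)[#6] is the SMARTS for a ketone: a carbonyl carbon (no H) flanked by two carbons.
No fragment in the molecule satisfies every constraint, giving 0 matches.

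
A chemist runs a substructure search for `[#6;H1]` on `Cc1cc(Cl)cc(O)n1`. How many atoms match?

2

The query [#6;H1] means: any carbon bearing exactly one hydrogen.
Check the 9 heavy atoms by environment: 1× n (aromatic, H0) → no; 3× c (aromatic, H0) → no; 2× c (aromatic, H1) → match; 1× Cl (H0) → no; 1× O (H1) → no; 1× C (H3) → no.
That gives 2 matching atoms.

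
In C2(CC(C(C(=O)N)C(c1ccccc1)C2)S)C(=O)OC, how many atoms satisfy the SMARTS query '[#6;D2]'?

7

The query [#6;D2] means: any carbon bonded to exactly two heavy atoms.
Check the 20 heavy atoms by environment: 6× C (D3) → no; 2× C (D2) → match; 1× c (aromatic, D3) → no; 5× c (aromatic, D2) → match; 1× S (D1) → no; 2× O (D1) → no; 1× O (D2) → no; 1× C (D1) → no; 1× N (D1) → no.
Summing the matching environments: 2 + 5 = 7 matching atoms.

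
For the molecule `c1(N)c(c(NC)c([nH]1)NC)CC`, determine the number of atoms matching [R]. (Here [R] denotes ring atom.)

5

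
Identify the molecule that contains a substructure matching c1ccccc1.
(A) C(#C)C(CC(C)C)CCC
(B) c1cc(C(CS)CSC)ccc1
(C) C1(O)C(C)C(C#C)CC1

c1ccccc1 describes six aromatic carbons in a ring (a benzene ring).
(A) has a methyl group (-CH3) but no six-membered all-carbon aromatic ring is present.
(B) contains a phenyl ring, which satisfies every atom and bond constraint.
(C) has a methyl group (-CH3) but no six-membered all-carbon aromatic ring is present.
So the answer is (B).

B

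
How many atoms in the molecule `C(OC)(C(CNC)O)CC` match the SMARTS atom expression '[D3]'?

2

Check the 10 heavy atoms by environment: 2× C (D2) → no; 2× C (D3) → match; 3× C (D1) → no; 1× O (D1) → no; 1× O (D2) → no; 1× N (D2) → no.
That gives 2 matching atoms.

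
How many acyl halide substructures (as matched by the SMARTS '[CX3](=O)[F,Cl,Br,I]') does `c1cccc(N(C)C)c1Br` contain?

0

[CX3](=O)[F,Cl,Br,I] is the SMARTS for an acyl halide: a carbonyl carbon bonded to a halogen.
No fragment in the molecule satisfies every constraint, giving 0 matches.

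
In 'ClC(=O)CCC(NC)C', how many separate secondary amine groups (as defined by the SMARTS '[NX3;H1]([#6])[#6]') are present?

[NX3;H1]([#6])[#6] is the SMARTS for a secondary amine: a trivalent nitrogen with one H, bonded to two carbons.
Exactly one fragment in the molecule meets all constraints, giving 1 match.

1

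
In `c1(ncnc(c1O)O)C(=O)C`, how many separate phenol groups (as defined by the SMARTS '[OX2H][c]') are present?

[OX2H][c] is the SMARTS for a phenol: a hydroxyl oxygen attached to an aromatic carbon.
The molecule carries 2 separate instances of a hydroxyl group (-OH) meeting every constraint; each maps to a distinct set of atoms, giving 2 matches.

2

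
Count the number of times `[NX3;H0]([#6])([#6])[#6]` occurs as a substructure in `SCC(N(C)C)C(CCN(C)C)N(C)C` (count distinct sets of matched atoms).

3

[NX3;H0]([#6])([#6])[#6] is the SMARTS for a tertiary amine: a trivalent nitrogen with no H, bonded to three carbons.
The molecule carries 3 separate instances of a dimethylamino group (-N(CH3)2) meeting every constraint; each maps to a distinct set of atoms, giving 3 matches.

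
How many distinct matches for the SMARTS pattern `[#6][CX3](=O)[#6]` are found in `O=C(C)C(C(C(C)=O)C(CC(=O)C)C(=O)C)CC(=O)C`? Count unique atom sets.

5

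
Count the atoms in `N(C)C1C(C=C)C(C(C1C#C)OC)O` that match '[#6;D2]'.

2

The query [#6;D2] means: any carbon bonded to exactly two heavy atoms.
Check the 14 heavy atoms by environment: 5× C (D3) → no; 2× C (D2) → match; 4× C (D1) → no; 1× N (D2) → no; 1× O (D2) → no; 1× O (D1) → no.
That gives 2 matching atoms.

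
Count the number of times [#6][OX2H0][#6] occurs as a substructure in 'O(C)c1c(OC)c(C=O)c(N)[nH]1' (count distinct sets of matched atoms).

2

[#6][OX2H0][#6] is the SMARTS for an ether: an aliphatic oxygen bridging two carbons with no H on the oxygen.
The molecule carries 2 separate instances of a methoxy ether (-OCH3) meeting every constraint; each maps to a distinct set of atoms, giving 2 matches.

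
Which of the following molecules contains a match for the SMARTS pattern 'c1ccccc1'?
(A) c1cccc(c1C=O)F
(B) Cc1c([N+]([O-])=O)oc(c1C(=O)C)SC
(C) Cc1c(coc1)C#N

c1ccccc1 describes six aromatic carbons in a ring (a benzene ring).
(A) contains the required atom environment, so the pattern matches.
(B) has a methyl group (-CH3) but no six-membered all-carbon aromatic ring is present.
(C) has a methyl group (-CH3) but no six-membered all-carbon aromatic ring is present.
So the answer is (A).

A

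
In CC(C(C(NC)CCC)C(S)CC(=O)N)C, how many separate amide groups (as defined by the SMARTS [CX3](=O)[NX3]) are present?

[CX3](=O)[NX3] is the SMARTS for an amide: a carbonyl carbon bonded to a trivalent nitrogen.
Exactly one fragment in the molecule meets all constraints, giving 1 match.

1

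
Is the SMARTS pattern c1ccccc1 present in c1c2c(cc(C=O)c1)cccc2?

Yes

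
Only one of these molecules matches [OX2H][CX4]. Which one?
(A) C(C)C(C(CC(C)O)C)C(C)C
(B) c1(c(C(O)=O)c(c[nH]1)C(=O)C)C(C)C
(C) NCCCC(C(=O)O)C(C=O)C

A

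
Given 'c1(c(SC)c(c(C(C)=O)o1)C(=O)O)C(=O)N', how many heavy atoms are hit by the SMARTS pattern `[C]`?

5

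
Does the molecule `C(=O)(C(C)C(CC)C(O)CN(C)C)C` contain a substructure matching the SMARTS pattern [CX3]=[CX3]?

No

The pattern [CX3]=[CX3] describes a non-aromatic C=C double bond between two sp2 carbons — an alkene.
The closest candidate here is an ethyl group (-CH2CH3), but its C-C bond is a single bond between CX4 carbons, not CX3=CX3. No other fragment satisfies the full query, so there is no match.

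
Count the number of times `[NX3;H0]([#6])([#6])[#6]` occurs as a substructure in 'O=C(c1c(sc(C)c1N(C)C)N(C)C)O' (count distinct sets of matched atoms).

2

[NX3;H0]([#6])([#6])[#6] is the SMARTS for a tertiary amine: a trivalent nitrogen with no H, bonded to three carbons.
The molecule carries 2 separate instances of a dimethylamino group (-N(CH3)2) meeting every constraint; each maps to a distinct set of atoms, giving 2 matches.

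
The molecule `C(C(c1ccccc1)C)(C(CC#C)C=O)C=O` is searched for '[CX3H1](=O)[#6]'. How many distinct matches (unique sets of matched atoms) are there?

[CX3H1](=O)[#6] is the SMARTS for an aldehyde: an sp2 carbon with one H, double-bonded to O and single-bonded to carbon.
The molecule carries 2 separate instances of an aldehyde (-CHO) meeting every constraint; each maps to a distinct set of atoms, giving 2 matches.

2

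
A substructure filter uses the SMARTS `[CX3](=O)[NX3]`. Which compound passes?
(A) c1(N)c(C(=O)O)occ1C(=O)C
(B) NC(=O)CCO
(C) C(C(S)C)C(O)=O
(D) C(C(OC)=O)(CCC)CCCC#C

B

[CX3](=O)[NX3] describes a carbonyl carbon bonded to a trivalent nitrogen (an amide).
(A) has a carboxylic acid group (-C(=O)OH) but the carbonyl is bonded to O, not to an NX3 nitrogen.
(B) contains a primary amide (-C(=O)NH2), which satisfies every atom and bond constraint.
(C) has a carboxylic acid group (-C(=O)OH) but the carbonyl is bonded to O, not to an NX3 nitrogen.
(D) has a methyl-ester group (-C(=O)OCH3) but the carbonyl is bonded to O, not to an NX3 nitrogen.
So the answer is (B).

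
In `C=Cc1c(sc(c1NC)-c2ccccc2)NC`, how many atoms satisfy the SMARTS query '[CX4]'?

2

The query [CX4] means: C with X4: aliphatic carbon with exactly 4 total connections (bonds + H).
Check the 17 heavy atoms by environment: 1× s (aromatic, X2) → no; 10× c (aromatic, X3) → no; 2× N (X3) → no; 2× C (X4) → match; 2× C (X3) → no.
That gives 2 matching atoms.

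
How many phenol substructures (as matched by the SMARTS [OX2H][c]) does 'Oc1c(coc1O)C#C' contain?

2

[OX2H][c] is the SMARTS for a phenol: a hydroxyl oxygen attached to an aromatic carbon.
The molecule carries 2 separate instances of a hydroxyl group (-OH) meeting every constraint; each maps to a distinct set of atoms, giving 2 matches.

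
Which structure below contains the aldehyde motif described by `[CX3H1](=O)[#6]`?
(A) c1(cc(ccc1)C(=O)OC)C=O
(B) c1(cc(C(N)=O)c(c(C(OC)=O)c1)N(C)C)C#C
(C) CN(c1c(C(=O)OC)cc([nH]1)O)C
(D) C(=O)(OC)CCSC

A

[CX3H1](=O)[#6] describes an sp2 carbon with one H, double-bonded to O and single-bonded to carbon (an aldehyde).
(A) contains an aldehyde (-CHO), which satisfies every atom and bond constraint.
(B) has a methyl-ester group (-C(=O)OCH3) but the carbonyl carbon has H0, not H1.
(C) has a methyl-ester group (-C(=O)OCH3) but the carbonyl carbon has H0, not H1.
(D) has a methyl-ester group (-C(=O)OCH3) but the carbonyl carbon has H0, not H1.
So the answer is (A).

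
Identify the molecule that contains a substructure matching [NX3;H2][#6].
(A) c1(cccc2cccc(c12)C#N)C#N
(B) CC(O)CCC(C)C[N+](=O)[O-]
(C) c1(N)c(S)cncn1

C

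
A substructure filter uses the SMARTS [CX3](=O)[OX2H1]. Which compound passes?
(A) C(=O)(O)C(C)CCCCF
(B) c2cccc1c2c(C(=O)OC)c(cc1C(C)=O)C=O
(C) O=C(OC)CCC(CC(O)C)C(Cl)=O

[CX3](=O)[OX2H1] describes an sp2 carbon double-bonded to O and single-bonded to an -OH oxygen (a carboxylic acid).
(A) contains a carboxylic acid group (-C(=O)OH), which satisfies every atom and bond constraint.
(B) has a methyl-ester group (-C(=O)OCH3) but the singly-bonded O has no H (OX2H0, not OX2H1).
(C) has an acyl chloride (-C(=O)Cl) but the carbonyl is bonded to Cl, not to an -OH oxygen.
So the answer is (A).

A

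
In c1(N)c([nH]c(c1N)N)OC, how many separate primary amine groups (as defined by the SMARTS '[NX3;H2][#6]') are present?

3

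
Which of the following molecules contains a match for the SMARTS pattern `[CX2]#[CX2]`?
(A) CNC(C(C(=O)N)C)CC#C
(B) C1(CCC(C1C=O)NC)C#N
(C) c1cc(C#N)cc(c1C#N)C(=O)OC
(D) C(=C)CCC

[CX2]#[CX2] describes a carbon-carbon triple bond (an alkyne).
(A) contains an ethynyl group (-C#CH), which satisfies every atom and bond constraint.
(B) has a nitrile (-C#N) but the triple bond is C#N, not C#C.
(C) has a nitrile (-C#N) but the triple bond is C#N, not C#C.
(D) has a vinyl group (-CH=CH2) but the C=C is a double bond; both carbons are CX3, not CX2.
So the answer is (A).

A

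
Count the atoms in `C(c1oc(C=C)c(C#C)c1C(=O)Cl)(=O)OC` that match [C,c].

11

Check the 16 heavy atoms by environment: 1× o (aromatic) → no; 4× c (aromatic) → match; 7× C → match; 3× O → no; 1× Cl → no.
Summing the matching environments: 4 + 7 = 11 matching atoms.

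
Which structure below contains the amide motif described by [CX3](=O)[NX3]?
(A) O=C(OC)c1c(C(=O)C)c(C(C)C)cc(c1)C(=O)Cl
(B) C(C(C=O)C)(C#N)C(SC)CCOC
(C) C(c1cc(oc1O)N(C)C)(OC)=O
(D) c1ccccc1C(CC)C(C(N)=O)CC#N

D

[CX3](=O)[NX3] describes a carbonyl carbon bonded to a trivalent nitrogen (an amide).
(A) has a methyl-ester group (-C(=O)OCH3) but the carbonyl is bonded to O, not to an NX3 nitrogen.
(B) has a nitrile (-C#N) but the nitrile N is NX1 (triple-bonded), not NX3.
(C) has a methyl-ester group (-C(=O)OCH3) but the carbonyl is bonded to O, not to an NX3 nitrogen.
(D) contains a primary amide (-C(=O)NH2), which satisfies every atom and bond constraint.
So the answer is (D).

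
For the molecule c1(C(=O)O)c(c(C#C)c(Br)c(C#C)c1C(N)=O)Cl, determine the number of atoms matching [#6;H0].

10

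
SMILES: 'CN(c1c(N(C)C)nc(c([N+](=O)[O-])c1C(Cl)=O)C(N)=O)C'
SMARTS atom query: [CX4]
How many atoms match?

4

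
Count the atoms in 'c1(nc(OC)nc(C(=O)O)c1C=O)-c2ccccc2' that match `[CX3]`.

2

Check the 19 heavy atoms by environment: 2× n (aromatic, X2) → no; 10× c (aromatic, X3) → no; 2× C (X3) → match; 2× O (X1) → no; 2× O (X2) → no; 1× C (X4) → no.
That gives 2 matching atoms.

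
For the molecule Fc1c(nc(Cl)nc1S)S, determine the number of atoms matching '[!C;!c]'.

6

The query [!C;!c] means: neither aliphatic nor aromatic carbon — same as [!#6].
Check the 10 heavy atoms by environment: 2× n (aromatic) → match; 4× c (aromatic) → no; 1× F → match; 2× S → match; 1× Cl → match.
Summing the matching environments: 2 + 1 + 2 + 1 = 6 matching atoms.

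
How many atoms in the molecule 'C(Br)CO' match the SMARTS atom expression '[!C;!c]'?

2

The query [!C;!c] means: neither aliphatic nor aromatic carbon — same as [!#6].
Check the 4 heavy atoms by environment: 2× C → no; 1× O → match; 1× Br → match.
Summing the matching environments: 1 + 1 = 2 matching atoms.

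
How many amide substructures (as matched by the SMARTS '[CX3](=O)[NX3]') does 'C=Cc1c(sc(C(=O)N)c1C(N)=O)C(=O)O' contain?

[CX3](=O)[NX3] is the SMARTS for an amide: a carbonyl carbon bonded to a trivalent nitrogen.
The molecule carries 2 separate instances of a primary amide (-C(=O)NH2) meeting every constraint; each maps to a distinct set of atoms, giving 2 matches.

2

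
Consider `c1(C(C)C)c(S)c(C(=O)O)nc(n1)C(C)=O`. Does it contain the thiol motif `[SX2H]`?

The pattern [SX2H] describes an aliphatic sulfur with two connections, one being H — a thiol.
The molecule carries a thiol (-SH), whose atoms satisfy every constraint of the query, so the pattern matches.

Yes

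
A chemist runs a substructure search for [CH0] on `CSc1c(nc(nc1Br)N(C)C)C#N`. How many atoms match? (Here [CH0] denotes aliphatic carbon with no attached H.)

Check the 14 heavy atoms by environment: 2× n (aromatic, H0) → no; 4× c (aromatic, H0) → no; 2× N (H0) → no; 3× C (H3) → no; 1× Br (H0) → no; 1× C (H0) → match; 1× S (H0) → no.
That gives 1 matching atom.

1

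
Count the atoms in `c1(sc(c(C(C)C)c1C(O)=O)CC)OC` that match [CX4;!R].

The query [CX4;!R] means: aliphatic carbon with four total connections, not in a ring.
Check the 15 heavy atoms by environment: 1× s (aromatic, X2, in 5-ring) → no; 4× c (aromatic, X3, in 5-ring) → no; 6× C (X4, acyclic) → match; 2× O (X2, acyclic) → no; 1× C (X3, acyclic) → no; 1× O (X1, acyclic) → no.
That gives 6 matching atoms.

6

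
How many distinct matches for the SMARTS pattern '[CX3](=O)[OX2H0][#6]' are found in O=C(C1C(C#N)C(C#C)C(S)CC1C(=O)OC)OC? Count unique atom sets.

[CX3](=O)[OX2H0][#6] is the SMARTS for an ester: a carbonyl carbon bonded to an oxygen that is itself bonded to carbon (no H on that O).
The molecule carries 2 separate instances of a methyl-ester group (-C(=O)OCH3) meeting every constraint; each maps to a distinct set of atoms, giving 2 matches.

2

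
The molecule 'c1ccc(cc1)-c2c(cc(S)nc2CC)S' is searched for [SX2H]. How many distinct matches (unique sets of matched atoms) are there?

2

[SX2H] is the SMARTS for a thiol: an aliphatic sulfur with two connections, one being H.
The molecule carries 2 separate instances of a thiol (-SH) meeting every constraint; each maps to a distinct set of atoms, giving 2 matches.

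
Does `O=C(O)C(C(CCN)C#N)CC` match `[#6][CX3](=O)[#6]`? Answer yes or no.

The pattern [#6][CX3](=O)[#6] describes a carbonyl carbon (no H) flanked by two carbons — a ketone.
The closest candidate here is a carboxylic acid group (-C(=O)OH), but one neighbour of the carbonyl carbon is O, not C. No other fragment satisfies the full query, so there is no match.

No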